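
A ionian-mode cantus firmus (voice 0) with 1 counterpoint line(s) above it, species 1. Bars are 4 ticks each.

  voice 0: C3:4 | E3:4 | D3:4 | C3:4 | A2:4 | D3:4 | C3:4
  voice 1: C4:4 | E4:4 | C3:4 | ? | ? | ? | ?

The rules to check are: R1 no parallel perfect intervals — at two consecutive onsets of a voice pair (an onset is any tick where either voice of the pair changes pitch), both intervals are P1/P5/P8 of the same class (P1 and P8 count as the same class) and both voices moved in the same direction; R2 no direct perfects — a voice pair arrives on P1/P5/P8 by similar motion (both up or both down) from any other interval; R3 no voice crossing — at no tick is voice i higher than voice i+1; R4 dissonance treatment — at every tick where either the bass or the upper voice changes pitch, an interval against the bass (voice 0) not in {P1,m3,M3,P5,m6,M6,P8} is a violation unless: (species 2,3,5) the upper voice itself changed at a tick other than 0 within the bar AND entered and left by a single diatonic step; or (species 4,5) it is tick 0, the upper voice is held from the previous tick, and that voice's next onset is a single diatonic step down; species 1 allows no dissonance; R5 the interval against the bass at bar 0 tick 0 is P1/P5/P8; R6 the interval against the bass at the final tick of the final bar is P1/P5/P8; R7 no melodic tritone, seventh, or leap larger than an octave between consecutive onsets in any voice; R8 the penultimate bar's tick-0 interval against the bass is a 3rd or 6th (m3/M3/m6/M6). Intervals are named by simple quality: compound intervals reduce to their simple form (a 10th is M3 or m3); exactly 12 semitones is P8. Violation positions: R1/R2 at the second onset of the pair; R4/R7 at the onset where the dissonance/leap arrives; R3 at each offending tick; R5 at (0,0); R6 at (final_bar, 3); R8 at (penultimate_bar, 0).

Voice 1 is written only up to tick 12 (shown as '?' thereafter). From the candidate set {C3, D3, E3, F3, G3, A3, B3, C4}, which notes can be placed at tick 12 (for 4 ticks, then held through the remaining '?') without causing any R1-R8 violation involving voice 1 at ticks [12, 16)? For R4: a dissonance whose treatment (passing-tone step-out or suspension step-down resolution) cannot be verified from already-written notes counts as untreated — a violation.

C3: legal
D3: violates R4
E3: legal
F3: violates R4
G3: legal
A3: legal
B3: violates R4,R7
C4: legal

{A3, C3, C4, E3, G3}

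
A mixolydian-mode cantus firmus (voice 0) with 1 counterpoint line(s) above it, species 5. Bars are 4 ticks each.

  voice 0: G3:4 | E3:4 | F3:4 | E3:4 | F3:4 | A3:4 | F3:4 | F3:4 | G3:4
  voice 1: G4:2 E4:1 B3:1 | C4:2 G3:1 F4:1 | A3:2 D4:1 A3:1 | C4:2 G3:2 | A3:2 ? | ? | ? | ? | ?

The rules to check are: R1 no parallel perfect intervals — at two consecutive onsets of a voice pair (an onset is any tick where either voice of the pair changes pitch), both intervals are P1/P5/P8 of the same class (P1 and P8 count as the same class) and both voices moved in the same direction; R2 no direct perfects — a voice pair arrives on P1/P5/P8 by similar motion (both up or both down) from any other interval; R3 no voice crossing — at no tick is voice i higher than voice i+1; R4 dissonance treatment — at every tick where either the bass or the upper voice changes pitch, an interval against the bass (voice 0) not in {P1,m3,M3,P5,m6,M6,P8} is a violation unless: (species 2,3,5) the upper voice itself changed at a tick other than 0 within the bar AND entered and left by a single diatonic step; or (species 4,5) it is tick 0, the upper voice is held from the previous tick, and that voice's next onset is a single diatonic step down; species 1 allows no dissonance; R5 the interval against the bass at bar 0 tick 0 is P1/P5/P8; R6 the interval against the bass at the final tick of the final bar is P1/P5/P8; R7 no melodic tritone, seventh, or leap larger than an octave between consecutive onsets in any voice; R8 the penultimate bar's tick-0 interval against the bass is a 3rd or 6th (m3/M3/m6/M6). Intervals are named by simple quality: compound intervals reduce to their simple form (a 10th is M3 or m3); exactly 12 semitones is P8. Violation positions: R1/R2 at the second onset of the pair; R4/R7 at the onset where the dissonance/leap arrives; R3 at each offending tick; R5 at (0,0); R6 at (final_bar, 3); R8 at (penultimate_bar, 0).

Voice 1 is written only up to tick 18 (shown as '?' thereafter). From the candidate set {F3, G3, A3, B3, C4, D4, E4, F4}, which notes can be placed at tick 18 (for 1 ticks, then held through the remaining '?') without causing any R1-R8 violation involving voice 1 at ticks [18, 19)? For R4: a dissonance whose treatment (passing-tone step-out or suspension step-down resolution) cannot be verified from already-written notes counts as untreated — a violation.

{A3, C4, D4, F3, F4}

F3: legal
G3: violates R4
A3: legal
B3: violates R4
C4: legal
D4: legal
E4: violates R4
F4: legal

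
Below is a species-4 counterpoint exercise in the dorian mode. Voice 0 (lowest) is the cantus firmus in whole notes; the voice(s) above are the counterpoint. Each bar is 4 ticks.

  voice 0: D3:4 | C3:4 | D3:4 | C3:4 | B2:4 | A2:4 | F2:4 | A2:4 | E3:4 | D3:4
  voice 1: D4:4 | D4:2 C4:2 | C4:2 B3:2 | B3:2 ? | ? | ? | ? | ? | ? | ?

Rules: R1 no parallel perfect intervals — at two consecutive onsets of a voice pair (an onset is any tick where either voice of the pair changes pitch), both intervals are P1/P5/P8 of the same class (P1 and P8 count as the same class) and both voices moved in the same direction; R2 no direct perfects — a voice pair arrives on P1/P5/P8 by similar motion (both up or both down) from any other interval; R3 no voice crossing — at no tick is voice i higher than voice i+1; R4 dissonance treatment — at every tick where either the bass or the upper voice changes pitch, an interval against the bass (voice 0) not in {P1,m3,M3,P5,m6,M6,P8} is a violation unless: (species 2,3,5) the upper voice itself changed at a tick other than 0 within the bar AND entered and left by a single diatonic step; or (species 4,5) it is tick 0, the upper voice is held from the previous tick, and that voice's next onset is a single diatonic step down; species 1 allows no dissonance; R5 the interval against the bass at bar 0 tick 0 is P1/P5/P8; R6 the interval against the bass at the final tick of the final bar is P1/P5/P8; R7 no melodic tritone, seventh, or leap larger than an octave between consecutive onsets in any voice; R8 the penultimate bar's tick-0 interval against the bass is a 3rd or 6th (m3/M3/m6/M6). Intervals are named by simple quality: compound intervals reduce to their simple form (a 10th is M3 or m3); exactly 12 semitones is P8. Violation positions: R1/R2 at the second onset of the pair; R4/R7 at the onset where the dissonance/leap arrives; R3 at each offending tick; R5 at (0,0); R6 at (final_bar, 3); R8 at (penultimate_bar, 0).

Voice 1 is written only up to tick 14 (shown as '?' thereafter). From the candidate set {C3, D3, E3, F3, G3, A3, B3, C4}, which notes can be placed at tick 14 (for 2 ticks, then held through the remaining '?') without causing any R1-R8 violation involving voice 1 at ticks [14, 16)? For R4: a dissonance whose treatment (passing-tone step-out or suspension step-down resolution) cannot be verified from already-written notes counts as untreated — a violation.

{A3, B3, C4, E3, G3}

C3: violates R7
D3: violates R4
E3: legal
F3: violates R4,R7
G3: legal
A3: legal
B3: legal
C4: legal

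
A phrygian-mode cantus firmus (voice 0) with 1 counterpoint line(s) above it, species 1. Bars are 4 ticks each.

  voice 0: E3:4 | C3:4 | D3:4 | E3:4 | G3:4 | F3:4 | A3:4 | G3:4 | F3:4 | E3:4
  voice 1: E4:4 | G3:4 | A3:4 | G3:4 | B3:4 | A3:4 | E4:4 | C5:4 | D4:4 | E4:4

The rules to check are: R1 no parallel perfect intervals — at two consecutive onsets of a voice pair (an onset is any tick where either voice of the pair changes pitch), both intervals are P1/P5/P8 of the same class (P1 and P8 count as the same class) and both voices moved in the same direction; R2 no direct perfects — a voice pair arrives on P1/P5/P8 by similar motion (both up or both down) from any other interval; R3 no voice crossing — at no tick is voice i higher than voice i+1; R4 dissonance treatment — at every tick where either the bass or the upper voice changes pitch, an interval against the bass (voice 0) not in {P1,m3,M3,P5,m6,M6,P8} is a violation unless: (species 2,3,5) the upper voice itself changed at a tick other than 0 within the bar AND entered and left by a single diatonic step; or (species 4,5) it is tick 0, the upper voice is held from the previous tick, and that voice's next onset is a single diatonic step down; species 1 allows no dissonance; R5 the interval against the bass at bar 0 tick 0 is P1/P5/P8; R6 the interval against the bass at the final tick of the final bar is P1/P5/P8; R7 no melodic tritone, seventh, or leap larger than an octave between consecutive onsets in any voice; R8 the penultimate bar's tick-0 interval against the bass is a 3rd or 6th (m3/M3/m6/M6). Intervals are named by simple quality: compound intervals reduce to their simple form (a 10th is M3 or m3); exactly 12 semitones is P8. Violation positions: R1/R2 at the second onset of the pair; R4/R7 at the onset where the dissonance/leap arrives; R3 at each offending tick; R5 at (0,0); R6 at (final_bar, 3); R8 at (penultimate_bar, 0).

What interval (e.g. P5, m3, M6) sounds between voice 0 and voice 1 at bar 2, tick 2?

voice 0=D3 voice 1=A3 -> P5

P5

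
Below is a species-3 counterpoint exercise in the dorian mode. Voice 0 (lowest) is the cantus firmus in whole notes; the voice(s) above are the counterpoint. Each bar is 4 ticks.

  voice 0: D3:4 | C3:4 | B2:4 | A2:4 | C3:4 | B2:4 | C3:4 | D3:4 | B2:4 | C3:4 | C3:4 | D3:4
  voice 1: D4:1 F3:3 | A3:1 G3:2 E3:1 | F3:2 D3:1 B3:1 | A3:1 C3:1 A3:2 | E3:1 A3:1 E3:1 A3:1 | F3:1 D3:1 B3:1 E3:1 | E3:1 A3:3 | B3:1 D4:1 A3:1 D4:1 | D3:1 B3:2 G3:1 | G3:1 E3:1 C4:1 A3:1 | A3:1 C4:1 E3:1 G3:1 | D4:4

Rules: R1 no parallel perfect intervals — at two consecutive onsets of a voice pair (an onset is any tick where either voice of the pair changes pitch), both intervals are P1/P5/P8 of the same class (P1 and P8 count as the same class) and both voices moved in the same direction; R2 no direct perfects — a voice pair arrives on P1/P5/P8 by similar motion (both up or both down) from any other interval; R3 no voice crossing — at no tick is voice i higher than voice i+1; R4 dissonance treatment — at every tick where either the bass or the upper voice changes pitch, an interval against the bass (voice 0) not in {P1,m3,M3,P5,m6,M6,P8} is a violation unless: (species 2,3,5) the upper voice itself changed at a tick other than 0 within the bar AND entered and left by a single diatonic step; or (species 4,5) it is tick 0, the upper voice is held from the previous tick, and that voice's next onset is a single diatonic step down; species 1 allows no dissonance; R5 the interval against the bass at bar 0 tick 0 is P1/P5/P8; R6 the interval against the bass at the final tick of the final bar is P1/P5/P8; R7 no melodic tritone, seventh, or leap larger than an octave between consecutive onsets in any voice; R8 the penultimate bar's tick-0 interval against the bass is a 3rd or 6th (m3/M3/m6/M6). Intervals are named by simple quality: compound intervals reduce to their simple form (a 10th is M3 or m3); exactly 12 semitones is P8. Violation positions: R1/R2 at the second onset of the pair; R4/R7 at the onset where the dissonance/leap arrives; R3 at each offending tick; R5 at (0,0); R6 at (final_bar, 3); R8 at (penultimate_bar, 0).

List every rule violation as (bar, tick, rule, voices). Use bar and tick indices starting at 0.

bar 0: v0=D3 v1=D4 downbeat P8
bar 1: v0=C3 v1=A3 downbeat M6
bar 2: v0=B2 v1=F3 downbeat TT
bar 3: v0=A2 v1=A3 downbeat P8
bar 4: v0=C3 v1=E3 downbeat M3
bar 5: v0=B2 v1=F3 downbeat TT
bar 6: v0=C3 v1=E3 downbeat M3
bar 7: v0=D3 v1=B3 downbeat M6
bar 8: v0=B2 v1=D3 downbeat m3
bar 9: v0=C3 v1=G3 downbeat P5
bar 10: v0=C3 v1=A3 downbeat M6
bar 11: v0=D3 v1=D4 downbeat P8
  -> R4 @ bar 2 tick 0 v(0, 1): B2/F3 TT untreated
  -> R1 @ bar 3 tick 0 v(0, 1): B2/B3 P8 -> A2/A3 P8 similar
  -> R4 @ bar 5 tick 0 v(0, 1): B2/F3 TT untreated
  -> R4 @ bar 5 tick 3 v(0, 1): B2/E3 P4 untreated
  -> R2 @ bar 11 tick 0 v(0, 1): C3/G3 P5 -> D3/D4 P8 similar

(2, 0, R4, (0, 1))
(3, 0, R1, (0, 1))
(5, 0, R4, (0, 1))
(5, 3, R4, (0, 1))
(11, 0, R2, (0, 1))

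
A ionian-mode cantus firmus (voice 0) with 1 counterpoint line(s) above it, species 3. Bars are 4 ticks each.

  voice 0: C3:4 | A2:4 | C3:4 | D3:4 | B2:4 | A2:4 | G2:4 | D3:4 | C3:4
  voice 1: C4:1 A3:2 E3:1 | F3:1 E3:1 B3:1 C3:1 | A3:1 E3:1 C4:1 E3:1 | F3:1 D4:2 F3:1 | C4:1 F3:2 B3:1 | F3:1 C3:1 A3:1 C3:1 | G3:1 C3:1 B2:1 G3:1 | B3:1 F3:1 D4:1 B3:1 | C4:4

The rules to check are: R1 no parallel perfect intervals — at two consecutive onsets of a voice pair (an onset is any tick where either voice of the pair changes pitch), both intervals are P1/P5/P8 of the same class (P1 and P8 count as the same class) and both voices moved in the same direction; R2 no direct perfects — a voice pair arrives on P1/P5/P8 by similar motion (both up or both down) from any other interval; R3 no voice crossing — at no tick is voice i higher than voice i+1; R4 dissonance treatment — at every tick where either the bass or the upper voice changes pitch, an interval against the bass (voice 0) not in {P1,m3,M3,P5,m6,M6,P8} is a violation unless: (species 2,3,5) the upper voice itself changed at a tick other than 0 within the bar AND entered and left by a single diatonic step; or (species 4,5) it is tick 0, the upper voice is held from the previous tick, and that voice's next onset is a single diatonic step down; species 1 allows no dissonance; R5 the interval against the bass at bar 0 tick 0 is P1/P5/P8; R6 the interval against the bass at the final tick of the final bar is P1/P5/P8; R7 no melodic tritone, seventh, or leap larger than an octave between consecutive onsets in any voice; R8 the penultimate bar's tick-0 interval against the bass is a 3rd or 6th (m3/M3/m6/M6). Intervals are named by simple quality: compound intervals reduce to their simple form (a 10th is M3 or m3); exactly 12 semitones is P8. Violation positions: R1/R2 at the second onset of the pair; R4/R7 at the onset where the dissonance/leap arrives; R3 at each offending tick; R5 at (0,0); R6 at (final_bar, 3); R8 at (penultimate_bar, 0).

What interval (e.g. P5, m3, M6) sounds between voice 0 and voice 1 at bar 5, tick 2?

P8

voice 0=A2 voice 1=A3 -> P8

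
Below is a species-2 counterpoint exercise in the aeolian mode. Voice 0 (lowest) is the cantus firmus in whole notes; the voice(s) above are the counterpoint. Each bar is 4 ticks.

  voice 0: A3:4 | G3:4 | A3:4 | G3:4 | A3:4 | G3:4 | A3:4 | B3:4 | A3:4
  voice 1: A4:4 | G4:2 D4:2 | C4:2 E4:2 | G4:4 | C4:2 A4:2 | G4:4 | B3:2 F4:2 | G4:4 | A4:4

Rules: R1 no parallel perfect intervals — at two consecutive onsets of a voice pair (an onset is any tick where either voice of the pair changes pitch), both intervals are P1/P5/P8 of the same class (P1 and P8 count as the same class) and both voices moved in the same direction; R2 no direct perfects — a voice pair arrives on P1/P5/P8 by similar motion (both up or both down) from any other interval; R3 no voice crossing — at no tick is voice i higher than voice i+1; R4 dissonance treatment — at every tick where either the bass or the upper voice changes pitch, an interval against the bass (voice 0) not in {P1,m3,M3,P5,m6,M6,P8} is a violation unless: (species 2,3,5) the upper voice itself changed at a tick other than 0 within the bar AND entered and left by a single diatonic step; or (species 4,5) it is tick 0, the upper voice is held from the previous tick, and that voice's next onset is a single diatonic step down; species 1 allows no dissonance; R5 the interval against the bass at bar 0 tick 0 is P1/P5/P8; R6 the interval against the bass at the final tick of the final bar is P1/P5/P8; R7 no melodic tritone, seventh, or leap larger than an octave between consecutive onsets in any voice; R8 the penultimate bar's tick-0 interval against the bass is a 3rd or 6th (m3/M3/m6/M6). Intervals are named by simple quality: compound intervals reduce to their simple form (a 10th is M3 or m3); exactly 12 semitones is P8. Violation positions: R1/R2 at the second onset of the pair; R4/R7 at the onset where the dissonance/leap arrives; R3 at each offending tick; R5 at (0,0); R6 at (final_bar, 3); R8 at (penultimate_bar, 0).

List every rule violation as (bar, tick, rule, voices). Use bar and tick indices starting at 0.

(1, 0, R1, (0, 1))
(5, 0, R1, (0, 1))
(6, 0, R4, (0, 1))
(6, 2, R7, (1,))

bar 0: v0=A3 v1=A4 downbeat P8
bar 1: v0=G3 v1=G4 downbeat P8
bar 2: v0=A3 v1=C4 downbeat m3
bar 3: v0=G3 v1=G4 downbeat P8
bar 4: v0=A3 v1=C4 downbeat m3
bar 5: v0=G3 v1=G4 downbeat P8
bar 6: v0=A3 v1=B3 downbeat M2
bar 7: v0=B3 v1=G4 downbeat m6
bar 8: v0=A3 v1=A4 downbeat P8
  -> R1 @ bar 1 tick 0 v(0, 1): A3/A4 P8 -> G3/G4 P8 similar
  -> R1 @ bar 5 tick 0 v(0, 1): A3/A4 P8 -> G3/G4 P8 similar
  -> R4 @ bar 6 tick 0 v(0, 1): A3/B3 M2 untreated
  -> R7 @ bar 6 tick 2 v(1,): B3->F4 leap 6st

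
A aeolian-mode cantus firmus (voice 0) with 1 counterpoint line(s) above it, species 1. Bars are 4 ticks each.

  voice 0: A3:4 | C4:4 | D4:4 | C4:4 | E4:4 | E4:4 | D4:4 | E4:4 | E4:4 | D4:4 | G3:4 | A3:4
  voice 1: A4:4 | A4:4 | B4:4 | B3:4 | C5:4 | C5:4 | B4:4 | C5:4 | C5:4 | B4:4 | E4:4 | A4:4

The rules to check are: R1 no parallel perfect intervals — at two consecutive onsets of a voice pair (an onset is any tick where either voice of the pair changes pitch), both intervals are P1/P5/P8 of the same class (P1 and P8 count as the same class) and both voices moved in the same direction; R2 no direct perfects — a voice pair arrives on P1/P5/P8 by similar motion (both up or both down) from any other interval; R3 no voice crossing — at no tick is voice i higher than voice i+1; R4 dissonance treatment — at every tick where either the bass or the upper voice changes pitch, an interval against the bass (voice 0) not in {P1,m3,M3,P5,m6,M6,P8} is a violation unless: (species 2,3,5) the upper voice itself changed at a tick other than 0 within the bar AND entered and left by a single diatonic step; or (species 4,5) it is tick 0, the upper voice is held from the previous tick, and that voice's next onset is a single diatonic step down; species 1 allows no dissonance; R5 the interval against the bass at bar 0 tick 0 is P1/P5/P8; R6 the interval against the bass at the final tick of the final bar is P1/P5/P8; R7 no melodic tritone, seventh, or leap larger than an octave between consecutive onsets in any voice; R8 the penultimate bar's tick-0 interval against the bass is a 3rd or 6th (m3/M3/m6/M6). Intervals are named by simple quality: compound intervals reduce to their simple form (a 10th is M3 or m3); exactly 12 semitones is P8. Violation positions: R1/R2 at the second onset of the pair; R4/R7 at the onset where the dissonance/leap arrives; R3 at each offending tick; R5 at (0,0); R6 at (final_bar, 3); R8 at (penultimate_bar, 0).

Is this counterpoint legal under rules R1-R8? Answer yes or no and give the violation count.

No (7 violations)

bar 0: v0=A3 v1=A4 (P8)
bar 1: v0=C4 v1=A4 (M6)
bar 2: v0=D4 v1=B4 (M6)
bar 3: v0=C4 v1=B3 (m2)
bar 4: v0=E4 v1=C5 (m6)
bar 5: v0=E4 v1=C5 (m6)
bar 6: v0=D4 v1=B4 (M6)
bar 7: v0=E4 v1=C5 (m6)
bar 8: v0=E4 v1=C5 (m6)
bar 9: v0=D4 v1=B4 (M6)
bar 10: v0=G3 v1=E4 (M6)
bar 11: v0=A3 v1=A4 (P8)
  R3 @ bar3.0: C4 above B3
  R4 @ bar3.0: C4/B3 m2 untreated
  R3 @ bar3.1: C4 above B3
  R3 @ bar3.2: C4 above B3
  R3 @ bar3.3: C4 above B3
  R7 @ bar4.0: B3->C5 leap 13st
  R2 @ bar11.0: G3/E4 M6 -> A3/A4 P8 similar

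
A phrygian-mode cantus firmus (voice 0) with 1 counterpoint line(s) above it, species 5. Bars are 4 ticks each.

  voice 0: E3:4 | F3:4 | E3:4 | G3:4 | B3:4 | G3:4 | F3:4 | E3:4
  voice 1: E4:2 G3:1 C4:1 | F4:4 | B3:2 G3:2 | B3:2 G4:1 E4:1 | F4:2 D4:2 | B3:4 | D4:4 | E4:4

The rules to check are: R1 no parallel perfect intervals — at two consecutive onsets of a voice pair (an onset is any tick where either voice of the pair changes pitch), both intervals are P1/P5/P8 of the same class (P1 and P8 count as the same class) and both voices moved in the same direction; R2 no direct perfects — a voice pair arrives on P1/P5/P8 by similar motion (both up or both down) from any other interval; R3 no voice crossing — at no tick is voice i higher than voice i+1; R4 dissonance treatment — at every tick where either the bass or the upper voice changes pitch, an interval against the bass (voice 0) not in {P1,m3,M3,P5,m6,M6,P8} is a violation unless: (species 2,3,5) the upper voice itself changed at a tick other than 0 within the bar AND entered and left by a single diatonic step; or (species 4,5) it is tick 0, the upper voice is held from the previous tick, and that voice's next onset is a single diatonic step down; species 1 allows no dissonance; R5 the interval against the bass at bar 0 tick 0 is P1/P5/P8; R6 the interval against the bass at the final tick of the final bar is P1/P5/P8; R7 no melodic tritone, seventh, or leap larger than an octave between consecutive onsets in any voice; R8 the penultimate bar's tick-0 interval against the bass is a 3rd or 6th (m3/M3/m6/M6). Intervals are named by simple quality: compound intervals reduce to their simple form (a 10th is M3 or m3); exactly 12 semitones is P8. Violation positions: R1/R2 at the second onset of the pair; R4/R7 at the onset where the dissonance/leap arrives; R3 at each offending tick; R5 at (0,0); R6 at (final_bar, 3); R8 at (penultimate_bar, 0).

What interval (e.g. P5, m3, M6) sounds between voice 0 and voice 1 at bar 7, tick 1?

voice 0=E3 voice 1=E4 -> P8

P8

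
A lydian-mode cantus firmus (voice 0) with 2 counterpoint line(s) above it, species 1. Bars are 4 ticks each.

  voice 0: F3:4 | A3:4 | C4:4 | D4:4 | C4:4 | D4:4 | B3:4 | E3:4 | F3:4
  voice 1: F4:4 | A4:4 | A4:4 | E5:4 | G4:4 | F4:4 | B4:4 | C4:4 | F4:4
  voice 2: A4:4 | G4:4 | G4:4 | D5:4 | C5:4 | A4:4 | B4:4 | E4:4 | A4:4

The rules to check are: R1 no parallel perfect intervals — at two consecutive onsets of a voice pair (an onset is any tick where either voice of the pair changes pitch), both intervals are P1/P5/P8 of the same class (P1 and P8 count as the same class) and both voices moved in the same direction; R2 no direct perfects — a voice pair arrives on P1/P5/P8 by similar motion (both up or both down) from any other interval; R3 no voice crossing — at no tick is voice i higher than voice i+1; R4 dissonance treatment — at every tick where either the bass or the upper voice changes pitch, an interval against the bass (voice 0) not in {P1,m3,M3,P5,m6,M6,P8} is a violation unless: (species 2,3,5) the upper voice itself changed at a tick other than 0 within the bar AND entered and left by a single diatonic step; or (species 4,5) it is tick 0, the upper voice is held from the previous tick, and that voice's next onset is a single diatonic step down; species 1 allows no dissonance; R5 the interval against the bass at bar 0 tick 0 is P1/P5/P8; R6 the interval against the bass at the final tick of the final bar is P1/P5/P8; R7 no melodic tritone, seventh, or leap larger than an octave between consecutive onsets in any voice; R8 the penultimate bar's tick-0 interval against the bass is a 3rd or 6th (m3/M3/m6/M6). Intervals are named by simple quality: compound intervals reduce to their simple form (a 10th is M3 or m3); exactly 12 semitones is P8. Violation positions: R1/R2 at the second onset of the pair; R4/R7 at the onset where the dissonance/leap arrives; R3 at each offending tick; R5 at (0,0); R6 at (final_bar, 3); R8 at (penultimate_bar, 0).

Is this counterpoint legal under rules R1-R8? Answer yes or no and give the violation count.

bar 0: v0=F3 v1=F4 v2=A4 (M3)
bar 1: v0=A3 v1=A4 v2=G4 (m7)
bar 2: v0=C4 v1=A4 v2=G4 (P5)
bar 3: v0=D4 v1=E5 v2=D5 (P8)
bar 4: v0=C4 v1=G4 v2=C5 (P8)
bar 5: v0=D4 v1=F4 v2=A4 (P5)
bar 6: v0=B3 v1=B4 v2=B4 (P8)
bar 7: v0=E3 v1=C4 v2=E4 (P8)
bar 8: v0=F3 v1=F4 v2=A4 (M3)
  R5 @ bar0.0: opens on M3
  R1 @ bar1.0: F3/F4 P8 -> A3/A4 P8 similar
  R3 @ bar1.0: A4 above G4
  R4 @ bar1.0: A3/G4 m7 untreated
  R3 @ bar1.1: A4 above G4
  R3 @ bar1.2: A4 above G4
  R3 @ bar1.3: A4 above G4
  R3 @ bar2.0: A4 above G4
  R3 @ bar2.1: A4 above G4
  R3 @ bar2.2: A4 above G4
  R3 @ bar2.3: A4 above G4
  R2 @ bar3.0: C4/G4 P5 -> D4/D5 P8 similar
  R3 @ bar3.0: E5 above D5
  R4 @ bar3.0: D4/E5 M2 untreated
  R3 @ bar3.1: E5 above D5
  R3 @ bar3.2: E5 above D5
  R3 @ bar3.3: E5 above D5
  R1 @ bar4.0: D4/D5 P8 -> C4/C5 P8 similar
  R2 @ bar4.0: D4/E5 M2 -> C4/G4 P5 similar
  R2 @ bar6.0: F4/A4 M3 -> B4/B4 P1 similar
  R7 @ bar6.0: F4->B4 leap 6st
  R1 @ bar7.0: B3/B4 P8 -> E3/E4 P8 similar
  R7 @ bar7.0: B4->C4 leap 11st
  R8 @ bar7.0: penult P8 not 3rd/6th
  R2 @ bar8.0: E3/C4 m6 -> F3/F4 P8 similar
  R6 @ bar8.3: closes on M3

No (26 violations)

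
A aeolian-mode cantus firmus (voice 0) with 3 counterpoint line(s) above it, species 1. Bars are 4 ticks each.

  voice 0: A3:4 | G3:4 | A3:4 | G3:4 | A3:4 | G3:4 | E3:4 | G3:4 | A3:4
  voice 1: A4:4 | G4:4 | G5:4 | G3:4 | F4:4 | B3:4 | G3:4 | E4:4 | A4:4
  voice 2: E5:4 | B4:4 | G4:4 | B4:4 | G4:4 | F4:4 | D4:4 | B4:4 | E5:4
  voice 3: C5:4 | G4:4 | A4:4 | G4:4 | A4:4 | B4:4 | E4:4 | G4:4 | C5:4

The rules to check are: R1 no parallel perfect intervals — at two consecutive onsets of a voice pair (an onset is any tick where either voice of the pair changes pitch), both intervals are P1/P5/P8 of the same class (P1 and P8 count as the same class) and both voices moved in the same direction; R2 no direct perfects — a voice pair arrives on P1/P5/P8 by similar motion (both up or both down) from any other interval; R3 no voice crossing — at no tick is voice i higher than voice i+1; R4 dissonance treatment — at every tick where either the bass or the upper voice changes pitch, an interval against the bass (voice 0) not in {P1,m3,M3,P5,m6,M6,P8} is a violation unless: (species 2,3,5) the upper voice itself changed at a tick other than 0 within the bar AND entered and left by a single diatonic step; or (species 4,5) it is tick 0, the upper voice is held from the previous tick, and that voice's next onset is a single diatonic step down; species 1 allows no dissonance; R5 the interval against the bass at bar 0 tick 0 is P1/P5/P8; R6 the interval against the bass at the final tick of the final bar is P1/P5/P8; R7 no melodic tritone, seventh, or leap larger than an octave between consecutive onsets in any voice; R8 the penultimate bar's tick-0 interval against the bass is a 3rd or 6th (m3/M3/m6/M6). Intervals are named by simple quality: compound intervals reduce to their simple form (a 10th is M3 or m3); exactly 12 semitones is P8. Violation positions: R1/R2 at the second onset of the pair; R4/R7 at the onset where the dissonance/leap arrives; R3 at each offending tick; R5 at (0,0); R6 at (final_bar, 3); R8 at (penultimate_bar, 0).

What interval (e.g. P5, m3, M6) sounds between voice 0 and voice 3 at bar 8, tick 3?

voice 0=A3 voice 3=C5 -> m3

m3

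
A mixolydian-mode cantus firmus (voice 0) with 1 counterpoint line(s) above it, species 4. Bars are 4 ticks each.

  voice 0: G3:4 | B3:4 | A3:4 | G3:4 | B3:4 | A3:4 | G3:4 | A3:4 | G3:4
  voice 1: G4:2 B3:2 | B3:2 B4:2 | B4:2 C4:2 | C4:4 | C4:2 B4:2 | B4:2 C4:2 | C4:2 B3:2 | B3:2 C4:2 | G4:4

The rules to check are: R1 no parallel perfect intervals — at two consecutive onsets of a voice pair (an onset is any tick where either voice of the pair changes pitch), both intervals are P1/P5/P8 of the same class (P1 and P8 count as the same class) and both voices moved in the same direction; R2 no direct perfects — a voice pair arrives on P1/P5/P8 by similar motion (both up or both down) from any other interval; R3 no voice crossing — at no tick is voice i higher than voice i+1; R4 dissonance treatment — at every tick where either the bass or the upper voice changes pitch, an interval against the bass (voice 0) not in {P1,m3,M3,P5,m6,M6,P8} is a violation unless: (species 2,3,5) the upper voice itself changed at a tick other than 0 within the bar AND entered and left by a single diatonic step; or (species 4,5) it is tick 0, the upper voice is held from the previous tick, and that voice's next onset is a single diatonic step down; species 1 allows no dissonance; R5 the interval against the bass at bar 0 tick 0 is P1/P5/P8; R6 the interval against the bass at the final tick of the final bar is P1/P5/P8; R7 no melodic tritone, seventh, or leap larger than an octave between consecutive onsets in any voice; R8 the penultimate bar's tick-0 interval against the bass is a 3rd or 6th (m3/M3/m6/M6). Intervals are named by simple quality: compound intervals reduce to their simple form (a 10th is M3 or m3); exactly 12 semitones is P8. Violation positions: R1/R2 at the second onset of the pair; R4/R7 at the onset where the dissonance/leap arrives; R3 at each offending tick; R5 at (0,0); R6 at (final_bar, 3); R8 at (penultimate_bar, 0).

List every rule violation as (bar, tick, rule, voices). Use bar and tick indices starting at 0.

bar 0: v0=G3 v1=G4 downbeat P8
bar 1: v0=B3 v1=B3 downbeat P1
bar 2: v0=A3 v1=B4 downbeat M2
bar 3: v0=G3 v1=C4 downbeat P4
bar 4: v0=B3 v1=C4 downbeat m2
bar 5: v0=A3 v1=B4 downbeat M2
bar 6: v0=G3 v1=C4 downbeat P4
bar 7: v0=A3 v1=B3 downbeat M2
bar 8: v0=G3 v1=G4 downbeat P8
  -> R4 @ bar 2 tick 0 v(0, 1): A3/B4 M2 untreated
  -> R7 @ bar 2 tick 2 v(1,): B4->C4 leap 11st
  -> R4 @ bar 3 tick 0 v(0, 1): G3/C4 P4 untreated
  -> R4 @ bar 4 tick 0 v(0, 1): B3/C4 m2 untreated
  -> R7 @ bar 4 tick 2 v(1,): C4->B4 leap 11st
  -> R4 @ bar 5 tick 0 v(0, 1): A3/B4 M2 untreated
  -> R7 @ bar 5 tick 2 v(1,): B4->C4 leap 11st
  -> R4 @ bar 7 tick 0 v(0, 1): A3/B3 M2 untreated
  -> R8 @ bar 7 tick 0 v(0, 1): penult M2 not 3rd/6th

(2, 0, R4, (0, 1))
(2, 2, R7, (1,))
(3, 0, R4, (0, 1))
(4, 0, R4, (0, 1))
(4, 2, R7, (1,))
(5, 0, R4, (0, 1))
(5, 2, R7, (1,))
(7, 0, R4, (0, 1))
(7, 0, R8, (0, 1))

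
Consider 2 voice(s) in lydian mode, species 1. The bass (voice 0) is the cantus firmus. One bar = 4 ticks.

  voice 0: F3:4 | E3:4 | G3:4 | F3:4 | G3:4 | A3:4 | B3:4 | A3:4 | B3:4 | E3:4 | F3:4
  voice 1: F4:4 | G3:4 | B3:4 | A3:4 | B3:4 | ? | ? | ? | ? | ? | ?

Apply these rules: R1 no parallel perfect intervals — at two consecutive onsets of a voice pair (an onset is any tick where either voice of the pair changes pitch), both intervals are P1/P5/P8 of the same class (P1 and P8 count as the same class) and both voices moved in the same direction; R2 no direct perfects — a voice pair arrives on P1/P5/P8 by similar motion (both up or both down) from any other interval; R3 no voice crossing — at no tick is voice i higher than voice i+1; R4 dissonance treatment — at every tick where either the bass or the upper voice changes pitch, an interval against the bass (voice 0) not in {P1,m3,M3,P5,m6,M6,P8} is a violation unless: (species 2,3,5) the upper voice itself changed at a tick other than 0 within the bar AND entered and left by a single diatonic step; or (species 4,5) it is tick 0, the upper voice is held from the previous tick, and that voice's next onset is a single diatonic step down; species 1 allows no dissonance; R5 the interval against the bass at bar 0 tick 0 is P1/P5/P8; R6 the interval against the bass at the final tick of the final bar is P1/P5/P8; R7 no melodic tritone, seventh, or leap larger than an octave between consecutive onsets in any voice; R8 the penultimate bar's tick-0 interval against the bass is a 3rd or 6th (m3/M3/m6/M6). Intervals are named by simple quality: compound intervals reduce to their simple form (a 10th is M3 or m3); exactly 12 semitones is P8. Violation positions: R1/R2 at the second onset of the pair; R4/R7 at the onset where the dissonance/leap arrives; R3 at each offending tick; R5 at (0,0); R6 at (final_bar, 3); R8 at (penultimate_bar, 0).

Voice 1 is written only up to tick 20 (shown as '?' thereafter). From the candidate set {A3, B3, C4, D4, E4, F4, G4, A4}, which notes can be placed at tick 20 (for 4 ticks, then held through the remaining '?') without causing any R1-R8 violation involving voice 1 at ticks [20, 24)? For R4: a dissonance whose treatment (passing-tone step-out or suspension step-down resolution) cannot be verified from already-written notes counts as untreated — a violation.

A3: legal
B3: violates R4
C4: legal
D4: violates R4
E4: violates R2
F4: violates R7
G4: violates R4
A4: violates R2,R7

{A3, C4}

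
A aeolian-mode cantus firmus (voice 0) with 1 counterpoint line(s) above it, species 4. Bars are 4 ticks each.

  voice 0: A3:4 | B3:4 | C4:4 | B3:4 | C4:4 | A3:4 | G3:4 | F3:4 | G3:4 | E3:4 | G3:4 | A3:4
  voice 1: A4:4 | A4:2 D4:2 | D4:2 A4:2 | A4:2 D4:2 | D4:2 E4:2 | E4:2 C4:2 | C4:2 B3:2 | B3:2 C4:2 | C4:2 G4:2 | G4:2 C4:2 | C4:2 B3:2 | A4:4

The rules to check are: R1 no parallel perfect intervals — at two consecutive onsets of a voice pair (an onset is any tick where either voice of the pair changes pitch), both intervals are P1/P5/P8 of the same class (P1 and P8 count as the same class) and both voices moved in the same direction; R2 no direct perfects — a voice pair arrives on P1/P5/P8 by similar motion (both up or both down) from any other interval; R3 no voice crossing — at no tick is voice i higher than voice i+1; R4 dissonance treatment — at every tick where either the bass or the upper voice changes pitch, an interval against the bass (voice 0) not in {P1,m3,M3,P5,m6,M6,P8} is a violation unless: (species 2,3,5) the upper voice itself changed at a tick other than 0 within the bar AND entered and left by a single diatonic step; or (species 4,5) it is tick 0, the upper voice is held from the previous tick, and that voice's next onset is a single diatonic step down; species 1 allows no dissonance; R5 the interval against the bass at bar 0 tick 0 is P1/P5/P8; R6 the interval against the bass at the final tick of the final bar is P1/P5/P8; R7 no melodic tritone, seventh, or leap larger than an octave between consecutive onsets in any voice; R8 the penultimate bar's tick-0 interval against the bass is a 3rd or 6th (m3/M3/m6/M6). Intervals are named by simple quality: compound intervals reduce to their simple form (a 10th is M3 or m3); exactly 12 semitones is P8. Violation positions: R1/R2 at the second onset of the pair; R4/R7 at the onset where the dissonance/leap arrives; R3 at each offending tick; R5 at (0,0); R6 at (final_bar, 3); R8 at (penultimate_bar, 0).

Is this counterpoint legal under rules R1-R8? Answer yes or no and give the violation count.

bar 0: v0=A3 v1=A4 (P8)
bar 1: v0=B3 v1=A4 (m7)
bar 2: v0=C4 v1=D4 (M2)
bar 3: v0=B3 v1=A4 (m7)
bar 4: v0=C4 v1=D4 (M2)
bar 5: v0=A3 v1=E4 (P5)
bar 6: v0=G3 v1=C4 (P4)
bar 7: v0=F3 v1=B3 (TT)
bar 8: v0=G3 v1=C4 (P4)
bar 9: v0=E3 v1=G4 (m3)
bar 10: v0=G3 v1=C4 (P4)
bar 11: v0=A3 v1=A4 (P8)
  R4 @ bar1.0: B3/A4 m7 untreated
  R4 @ bar2.0: C4/D4 M2 untreated
  R4 @ bar3.0: B3/A4 m7 untreated
  R4 @ bar4.0: C4/D4 M2 untreated
  R4 @ bar7.0: F3/B3 TT untreated
  R4 @ bar8.0: G3/C4 P4 untreated
  R8 @ bar10.0: penult P4 not 3rd/6th
  R2 @ bar11.0: G3/B3 M3 -> A3/A4 P8 similar
  R7 @ bar11.0: B3->A4 leap 10st

No (9 violations)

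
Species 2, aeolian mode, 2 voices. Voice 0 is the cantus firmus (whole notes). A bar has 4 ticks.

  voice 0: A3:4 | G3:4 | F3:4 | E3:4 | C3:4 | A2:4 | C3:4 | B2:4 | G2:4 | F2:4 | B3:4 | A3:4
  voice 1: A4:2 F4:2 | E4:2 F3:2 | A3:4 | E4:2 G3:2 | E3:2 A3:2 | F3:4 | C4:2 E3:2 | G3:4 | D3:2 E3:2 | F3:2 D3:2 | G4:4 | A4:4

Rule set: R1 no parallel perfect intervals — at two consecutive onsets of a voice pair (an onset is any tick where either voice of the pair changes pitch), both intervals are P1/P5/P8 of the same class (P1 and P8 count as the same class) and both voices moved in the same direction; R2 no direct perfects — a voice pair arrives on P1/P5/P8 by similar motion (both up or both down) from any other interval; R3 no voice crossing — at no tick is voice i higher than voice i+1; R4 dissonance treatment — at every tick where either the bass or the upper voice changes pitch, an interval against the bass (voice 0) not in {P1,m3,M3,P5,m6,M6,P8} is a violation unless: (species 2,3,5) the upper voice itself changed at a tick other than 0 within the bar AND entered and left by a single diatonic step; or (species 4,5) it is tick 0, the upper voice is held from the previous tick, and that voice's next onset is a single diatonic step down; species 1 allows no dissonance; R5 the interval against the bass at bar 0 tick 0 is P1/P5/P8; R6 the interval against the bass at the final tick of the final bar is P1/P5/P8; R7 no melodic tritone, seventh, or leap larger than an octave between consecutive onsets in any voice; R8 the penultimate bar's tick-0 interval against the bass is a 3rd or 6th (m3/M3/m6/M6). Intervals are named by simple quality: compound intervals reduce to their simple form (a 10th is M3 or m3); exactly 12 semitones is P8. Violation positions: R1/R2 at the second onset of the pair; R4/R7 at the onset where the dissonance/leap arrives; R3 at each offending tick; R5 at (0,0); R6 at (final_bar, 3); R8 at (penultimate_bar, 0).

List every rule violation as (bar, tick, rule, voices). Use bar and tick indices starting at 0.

bar 0: v0=A3 v1=A4 downbeat P8
bar 1: v0=G3 v1=E4 downbeat M6
bar 2: v0=F3 v1=A3 downbeat M3
bar 3: v0=E3 v1=E4 downbeat P8
bar 4: v0=C3 v1=E3 downbeat M3
bar 5: v0=A2 v1=F3 downbeat m6
bar 6: v0=C3 v1=C4 downbeat P8
bar 7: v0=B2 v1=G3 downbeat m6
bar 8: v0=G2 v1=D3 downbeat P5
bar 9: v0=F2 v1=F3 downbeat P8
bar 10: v0=B3 v1=G4 downbeat m6
bar 11: v0=A3 v1=A4 downbeat P8
  -> R3 @ bar 1 tick 2 v(0, 1): G3 above F3
  -> R4 @ bar 1 tick 2 v(0, 1): G3/F3 M2 untreated
  -> R7 @ bar 1 tick 2 v(1,): E4->F3 leap 11st
  -> R3 @ bar 1 tick 3 v(0, 1): G3 above F3
  -> R2 @ bar 6 tick 0 v(0, 1): A2/F3 m6 -> C3/C4 P8 similar
  -> R2 @ bar 8 tick 0 v(0, 1): B2/G3 m6 -> G2/D3 P5 similar
  -> R7 @ bar 10 tick 0 v(0,): F2->B3 leap 18st
  -> R7 @ bar 10 tick 0 v(1,): D3->G4 leap 17st

(1, 2, R3, (0, 1))
(1, 2, R4, (0, 1))
(1, 2, R7, (1,))
(1, 3, R3, (0, 1))
(6, 0, R2, (0, 1))
(8, 0, R2, (0, 1))
(10, 0, R7, (0,))
(10, 0, R7, (1,))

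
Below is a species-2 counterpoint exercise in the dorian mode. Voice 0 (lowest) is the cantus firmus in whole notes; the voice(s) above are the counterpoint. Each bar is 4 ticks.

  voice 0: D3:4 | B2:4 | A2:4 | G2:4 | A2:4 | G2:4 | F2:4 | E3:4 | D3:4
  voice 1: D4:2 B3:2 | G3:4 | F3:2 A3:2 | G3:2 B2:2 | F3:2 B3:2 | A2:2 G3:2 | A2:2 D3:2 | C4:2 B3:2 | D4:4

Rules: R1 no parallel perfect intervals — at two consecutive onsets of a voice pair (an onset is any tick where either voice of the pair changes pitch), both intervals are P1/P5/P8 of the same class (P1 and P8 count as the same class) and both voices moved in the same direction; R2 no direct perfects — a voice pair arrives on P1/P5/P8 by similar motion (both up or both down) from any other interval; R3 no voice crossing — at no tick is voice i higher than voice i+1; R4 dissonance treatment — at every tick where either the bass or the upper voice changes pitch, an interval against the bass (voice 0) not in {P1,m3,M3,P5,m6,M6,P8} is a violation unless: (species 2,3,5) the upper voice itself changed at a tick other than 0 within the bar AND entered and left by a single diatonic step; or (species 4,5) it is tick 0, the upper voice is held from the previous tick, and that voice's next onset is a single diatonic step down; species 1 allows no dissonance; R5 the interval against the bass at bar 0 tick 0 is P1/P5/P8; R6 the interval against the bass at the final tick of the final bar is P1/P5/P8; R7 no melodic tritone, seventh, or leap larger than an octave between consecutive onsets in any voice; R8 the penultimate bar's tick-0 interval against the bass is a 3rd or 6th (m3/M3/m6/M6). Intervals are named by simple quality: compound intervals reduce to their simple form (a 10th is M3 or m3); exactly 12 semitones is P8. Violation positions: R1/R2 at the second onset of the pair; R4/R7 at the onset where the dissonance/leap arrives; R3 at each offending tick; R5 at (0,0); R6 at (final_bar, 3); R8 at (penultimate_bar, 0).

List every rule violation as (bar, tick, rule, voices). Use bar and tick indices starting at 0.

bar 0: v0=D3 v1=D4 downbeat P8
bar 1: v0=B2 v1=G3 downbeat m6
bar 2: v0=A2 v1=F3 downbeat m6
bar 3: v0=G2 v1=G3 downbeat P8
bar 4: v0=A2 v1=F3 downbeat m6
bar 5: v0=G2 v1=A2 downbeat M2
bar 6: v0=F2 v1=A2 downbeat M3
bar 7: v0=E3 v1=C4 downbeat m6
bar 8: v0=D3 v1=D4 downbeat P8
  -> R1 @ bar 3 tick 0 v(0, 1): A2/A3 P8 -> G2/G3 P8 similar
  -> R7 @ bar 4 tick 0 v(1,): B2->F3 leap 6st
  -> R4 @ bar 4 tick 2 v(0, 1): A2/B3 M2 untreated
  -> R7 @ bar 4 tick 2 v(1,): F3->B3 leap 6st
  -> R4 @ bar 5 tick 0 v(0, 1): G2/A2 M2 untreated
  -> R7 @ bar 5 tick 0 v(1,): B3->A2 leap 14st
  -> R7 @ bar 5 tick 2 v(1,): A2->G3 leap 10st
  -> R7 @ bar 6 tick 0 v(1,): G3->A2 leap 10st
  -> R7 @ bar 7 tick 0 v(0,): F2->E3 leap 11st
  -> R7 @ bar 7 tick 0 v(1,): D3->C4 leap 10st

(3, 0, R1, (0, 1))
(4, 0, R7, (1,))
(4, 2, R4, (0, 1))
(4, 2, R7, (1,))
(5, 0, R4, (0, 1))
(5, 0, R7, (1,))
(5, 2, R7, (1,))
(6, 0, R7, (1,))
(7, 0, R7, (0,))
(7, 0, R7, (1,))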